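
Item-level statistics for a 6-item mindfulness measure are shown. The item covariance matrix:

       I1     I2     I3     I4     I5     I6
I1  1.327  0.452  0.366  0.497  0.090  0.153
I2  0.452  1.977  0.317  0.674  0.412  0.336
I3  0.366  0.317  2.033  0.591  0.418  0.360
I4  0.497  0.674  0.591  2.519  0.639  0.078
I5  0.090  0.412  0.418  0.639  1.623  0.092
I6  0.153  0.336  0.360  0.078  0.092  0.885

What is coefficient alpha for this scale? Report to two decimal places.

α = 0.62

sum of item variances = 1.327 + 1.977 + 2.033 + 2.519 + 1.623 + 0.885 = 10.364
Sum of the distinct covariances = 5.475
σ²_total = 10.364 + 2 × 5.475 = 21.314
α = (k/(k−1))·(1 − sum of item variances/σ²_total) = (6/5)·(1 − 10.364/21.314) = 0.62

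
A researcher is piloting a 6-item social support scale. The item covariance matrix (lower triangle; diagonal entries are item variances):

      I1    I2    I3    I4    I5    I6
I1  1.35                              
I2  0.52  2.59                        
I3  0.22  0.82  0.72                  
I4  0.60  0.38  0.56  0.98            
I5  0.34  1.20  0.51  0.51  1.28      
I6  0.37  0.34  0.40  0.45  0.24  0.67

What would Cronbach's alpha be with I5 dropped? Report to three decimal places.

Cronbach's alpha = 0.745

Remaining items: I1, I2, I3, I4, I6 (k = 5).
sum of item variances = 1.35 + 2.59 + 0.72 + 0.98 + 0.67 = 6.31
σ²_T = 6.31 + 2 × 4.66 = 15.63
α (item deleted) = (5/4)·(1 − 6.31/15.63) = 0.745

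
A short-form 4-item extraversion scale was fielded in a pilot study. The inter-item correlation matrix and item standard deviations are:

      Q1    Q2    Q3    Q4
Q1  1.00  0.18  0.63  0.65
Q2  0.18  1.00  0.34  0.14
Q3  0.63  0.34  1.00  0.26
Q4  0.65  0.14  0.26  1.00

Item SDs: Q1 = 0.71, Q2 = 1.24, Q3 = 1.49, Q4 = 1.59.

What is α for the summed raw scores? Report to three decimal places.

α = 0.634

Σσ²ᵢ = 0.71² + 1.24² + 1.49² + 1.59² = 6.7899
Covariances σ_ij = r_ij · s_i · s_j:
  σ(Q1,Q2) = 0.18 × 0.71 × 1.24 = 0.1585
  σ(Q1,Q3) = 0.63 × 0.71 × 1.49 = 0.6665
  σ(Q1,Q4) = 0.65 × 0.71 × 1.59 = 0.7338
  σ(Q2,Q3) = 0.34 × 1.24 × 1.49 = 0.6282
  σ(Q2,Q4) = 0.14 × 1.24 × 1.59 = 0.2760
  σ(Q3,Q4) = 0.26 × 1.49 × 1.59 = 0.6160
σ²_T = Σσ²ᵢ + 2·Σσ_ij = 6.7899 + 2 × 3.0790 = 12.9479
α = (4/3)·(1 − 6.7899/12.9479) = 0.634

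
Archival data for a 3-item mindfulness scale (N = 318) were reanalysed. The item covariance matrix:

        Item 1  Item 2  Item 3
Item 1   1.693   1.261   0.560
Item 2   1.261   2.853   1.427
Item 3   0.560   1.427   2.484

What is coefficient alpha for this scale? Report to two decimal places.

Σσᵢ² = 1.693 + 2.853 + 2.484 = 7.030
Sum of off-diagonal covariances = 3.248
σ²_T = 7.030 + 2 × 3.248 = 13.526
α = (k/(k−1))·(1 − Σσᵢ²/σ²_T) = (3/2)·(1 − 7.030/13.526) = 0.72

α = 0.72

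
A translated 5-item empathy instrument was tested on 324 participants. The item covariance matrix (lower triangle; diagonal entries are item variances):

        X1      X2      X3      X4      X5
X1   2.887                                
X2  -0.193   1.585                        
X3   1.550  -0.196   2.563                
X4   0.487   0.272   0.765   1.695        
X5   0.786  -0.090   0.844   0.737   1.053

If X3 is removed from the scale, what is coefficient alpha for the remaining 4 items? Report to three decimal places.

Remaining items: X1, X2, X4, X5 (k = 4).
ΣVar(i) = 2.887 + 1.585 + 1.695 + 1.053 = 7.220
σ²_T = 7.220 + 2 × 1.999 = 11.218
α (item deleted) = (4/3)·(1 − 7.220/11.218) = 0.475

coefficient alpha = 0.475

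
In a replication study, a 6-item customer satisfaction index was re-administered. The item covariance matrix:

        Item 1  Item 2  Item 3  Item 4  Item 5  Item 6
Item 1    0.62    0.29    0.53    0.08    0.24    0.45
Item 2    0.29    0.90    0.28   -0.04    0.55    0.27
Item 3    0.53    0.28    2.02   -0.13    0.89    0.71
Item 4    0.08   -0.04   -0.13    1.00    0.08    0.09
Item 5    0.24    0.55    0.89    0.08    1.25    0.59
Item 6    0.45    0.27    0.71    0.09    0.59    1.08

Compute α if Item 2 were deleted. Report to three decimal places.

α = 0.677

Remaining items: Item 1, Item 3, Item 4, Item 5, Item 6 (k = 5).
sum of item variances = 0.62 + 2.02 + 1.00 + 1.25 + 1.08 = 5.97
σ²_T = 5.97 + 2 × 3.53 = 13.03
α (item deleted) = (5/4)·(1 − 5.97/13.03) = 0.677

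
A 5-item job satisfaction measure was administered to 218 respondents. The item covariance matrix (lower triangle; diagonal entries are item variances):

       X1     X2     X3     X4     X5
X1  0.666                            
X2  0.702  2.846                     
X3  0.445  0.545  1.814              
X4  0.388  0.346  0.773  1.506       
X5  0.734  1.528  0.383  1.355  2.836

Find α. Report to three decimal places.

ΣVar(i) = 0.666 + 2.846 + 1.814 + 1.506 + 2.836 = 9.668
Sum of off-diagonal covariances = 7.199
σ²_T = 9.668 + 2 × 7.199 = 24.066
α = (k/(k−1))·(1 − ΣVar(i)/σ²_T) = (5/4)·(1 − 9.668/24.066) = 0.748

α = 0.748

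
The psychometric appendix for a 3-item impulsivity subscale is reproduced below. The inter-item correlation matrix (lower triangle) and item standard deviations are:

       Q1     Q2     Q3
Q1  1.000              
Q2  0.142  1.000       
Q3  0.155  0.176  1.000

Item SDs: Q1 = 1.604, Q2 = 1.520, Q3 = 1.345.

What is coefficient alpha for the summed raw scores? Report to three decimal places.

α = 0.356

Σσ²ᵢ = 1.604² + 1.520² + 1.345² = 6.6922
Covariances σ_ij = r_ij · s_i · s_j:
  σ(Q1,Q2) = 0.142 × 1.604 × 1.520 = 0.3462
  σ(Q1,Q3) = 0.155 × 1.604 × 1.345 = 0.3344
  σ(Q2,Q3) = 0.176 × 1.520 × 1.345 = 0.3598
σ²_T = Σσ²ᵢ + 2·Σσ_ij = 6.6922 + 2 × 1.0404 = 8.7730
α = (3/2)·(1 − 6.6922/8.7730) = 0.356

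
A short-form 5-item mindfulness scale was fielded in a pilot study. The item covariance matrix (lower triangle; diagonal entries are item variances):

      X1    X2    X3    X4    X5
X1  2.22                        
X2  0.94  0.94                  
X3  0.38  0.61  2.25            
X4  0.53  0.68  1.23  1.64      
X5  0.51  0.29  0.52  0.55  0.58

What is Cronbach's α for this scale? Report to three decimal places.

α = 0.776

Σσ²ᵢ = 2.22 + 0.94 + 2.25 + 1.64 + 0.58 = 7.63
Sum of the distinct covariances = 6.24
σ²_T = 7.63 + 2 × 6.24 = 20.11
α = (k/(k−1))·(1 − Σσ²ᵢ/σ²_T) = (5/4)·(1 − 7.63/20.11) = 0.776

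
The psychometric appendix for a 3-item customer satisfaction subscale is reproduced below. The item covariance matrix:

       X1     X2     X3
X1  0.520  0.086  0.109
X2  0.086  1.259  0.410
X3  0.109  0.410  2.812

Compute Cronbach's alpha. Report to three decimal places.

Cronbach's alpha = 0.313

Σσ²ᵢ = 0.520 + 1.259 + 2.812 = 4.591
Sum of the distinct covariances = 0.605
σ²_total = 4.591 + 2 × 0.605 = 5.801
α = (k/(k−1))·(1 − Σσ²ᵢ/σ²_total) = (3/2)·(1 − 4.591/5.801) = 0.313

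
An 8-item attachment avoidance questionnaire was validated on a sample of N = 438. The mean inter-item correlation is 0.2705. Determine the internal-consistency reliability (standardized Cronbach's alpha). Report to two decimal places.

standardized Cronbach's alpha = 0.75

Standardized α = k·r̄ / (1 + (k−1)·r̄) = 8 × 0.2705 / (1 + 7 × 0.2705)
  = 2.1640 / 2.8935 = 0.75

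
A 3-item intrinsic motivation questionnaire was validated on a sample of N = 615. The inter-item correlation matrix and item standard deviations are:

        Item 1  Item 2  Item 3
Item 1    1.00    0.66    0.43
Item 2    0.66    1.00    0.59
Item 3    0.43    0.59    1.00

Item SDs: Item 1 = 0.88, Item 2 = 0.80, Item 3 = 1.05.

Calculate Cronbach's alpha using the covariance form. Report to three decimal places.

Cronbach's alpha = 0.778

Σσ²ᵢ = 0.88² + 0.80² + 1.05² = 2.5169
Covariances σ_ij = r_ij · s_i · s_j:
  σ(Item 1,Item 2) = 0.66 × 0.88 × 0.80 = 0.4646
  σ(Item 1,Item 3) = 0.43 × 0.88 × 1.05 = 0.3973
  σ(Item 2,Item 3) = 0.59 × 0.80 × 1.05 = 0.4956
σ²_T = Σσ²ᵢ + 2·Σσ_ij = 2.5169 + 2 × 1.3575 = 5.2319
α = (3/2)·(1 − 2.5169/5.2319) = 0.778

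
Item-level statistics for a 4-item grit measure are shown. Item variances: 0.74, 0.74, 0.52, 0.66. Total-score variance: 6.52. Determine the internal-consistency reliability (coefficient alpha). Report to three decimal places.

α = 0.789

ΣVar(i) = 0.74 + 0.74 + 0.52 + 0.66 = 2.66
α = (k/(k−1))·(1 − ΣVar(i)/σ²_T) = (4/3)·(1 − 2.66/6.52) = 0.789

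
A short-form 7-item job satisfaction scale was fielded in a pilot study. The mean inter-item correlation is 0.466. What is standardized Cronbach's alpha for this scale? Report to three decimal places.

standardized Cronbach's alpha = 0.859

Standardized α = k·r̄ / (1 + (k−1)·r̄) = 7 × 0.466 / (1 + 6 × 0.466)
  = 3.2620 / 3.7960 = 0.859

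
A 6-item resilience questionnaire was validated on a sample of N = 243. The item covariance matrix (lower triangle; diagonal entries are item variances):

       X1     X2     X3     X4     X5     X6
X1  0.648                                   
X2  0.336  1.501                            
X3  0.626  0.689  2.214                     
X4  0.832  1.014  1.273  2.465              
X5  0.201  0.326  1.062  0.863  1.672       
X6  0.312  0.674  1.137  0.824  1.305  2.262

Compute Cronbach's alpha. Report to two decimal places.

Σσ²ᵢ = 0.648 + 1.501 + 2.214 + 2.465 + 1.672 + 2.262 = 10.762
Sum of the distinct covariances = 11.474
σ²_total = 10.762 + 2 × 11.474 = 33.710
α = (k/(k−1))·(1 − Σσ²ᵢ/σ²_total) = (6/5)·(1 − 10.762/33.710) = 0.82

Cronbach's alpha = 0.82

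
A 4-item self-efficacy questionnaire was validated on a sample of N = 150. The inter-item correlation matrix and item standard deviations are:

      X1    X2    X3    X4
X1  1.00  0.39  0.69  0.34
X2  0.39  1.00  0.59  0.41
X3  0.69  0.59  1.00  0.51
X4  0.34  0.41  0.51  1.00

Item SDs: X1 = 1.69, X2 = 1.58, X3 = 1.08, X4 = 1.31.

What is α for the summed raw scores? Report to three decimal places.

Σσ²ᵢ = 1.69² + 1.58² + 1.08² + 1.31² = 8.2350
Covariances σ_ij = r_ij · s_i · s_j:
  σ(X1,X2) = 0.39 × 1.69 × 1.58 = 1.0414
  σ(X1,X3) = 0.69 × 1.69 × 1.08 = 1.2594
  σ(X1,X4) = 0.34 × 1.69 × 1.31 = 0.7527
  σ(X2,X3) = 0.59 × 1.58 × 1.08 = 1.0068
  σ(X2,X4) = 0.41 × 1.58 × 1.31 = 0.8486
  σ(X3,X4) = 0.51 × 1.08 × 1.31 = 0.7215
σ²_T = Σσ²ᵢ + 2·Σσ_ij = 8.2350 + 2 × 5.6304 = 19.4958
α = (4/3)·(1 − 8.2350/19.4958) = 0.770

α = 0.770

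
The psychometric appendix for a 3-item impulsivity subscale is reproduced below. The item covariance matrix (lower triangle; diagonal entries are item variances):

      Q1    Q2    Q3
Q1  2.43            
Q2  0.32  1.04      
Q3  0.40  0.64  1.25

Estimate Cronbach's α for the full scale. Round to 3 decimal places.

Cronbach's α = 0.548

ΣVar(i) = 2.43 + 1.04 + 1.25 = 4.72
Sum of the distinct covariances = 1.36
Var(T) = 4.72 + 2 × 1.36 = 7.44
α = (k/(k−1))·(1 − ΣVar(i)/Var(T)) = (3/2)·(1 − 4.72/7.44) = 0.548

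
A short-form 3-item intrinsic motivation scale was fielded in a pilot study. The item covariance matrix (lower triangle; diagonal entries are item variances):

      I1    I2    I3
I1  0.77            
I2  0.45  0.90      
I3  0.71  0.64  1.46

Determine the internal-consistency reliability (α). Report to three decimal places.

α = 0.802

sum of item variances = 0.77 + 0.90 + 1.46 = 3.13
Sum of off-diagonal covariances = 1.80
σ²_T = 3.13 + 2 × 1.80 = 6.73
α = (k/(k−1))·(1 − sum of item variances/σ²_T) = (3/2)·(1 − 3.13/6.73) = 0.802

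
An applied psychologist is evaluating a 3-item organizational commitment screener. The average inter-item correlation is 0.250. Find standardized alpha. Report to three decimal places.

Standardized α = k·r̄ / (1 + (k−1)·r̄) = 3 × 0.250 / (1 + 2 × 0.250)
  = 0.7500 / 1.5000 = 0.500

standardized alpha = 0.500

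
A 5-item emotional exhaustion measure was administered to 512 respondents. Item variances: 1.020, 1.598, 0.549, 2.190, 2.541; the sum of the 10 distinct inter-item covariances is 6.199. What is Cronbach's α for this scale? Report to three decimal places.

Σσ²ᵢ = 1.020 + 1.598 + 0.549 + 2.190 + 2.541 = 7.898
Sum of distinct covariances = 6.199
total variance = Σσ²ᵢ + 2·Σcov = 7.898 + 2 × 6.199 = 20.296
α = (5/4)·(1 − 7.898/20.296) = 0.764

Cronbach's α = 0.764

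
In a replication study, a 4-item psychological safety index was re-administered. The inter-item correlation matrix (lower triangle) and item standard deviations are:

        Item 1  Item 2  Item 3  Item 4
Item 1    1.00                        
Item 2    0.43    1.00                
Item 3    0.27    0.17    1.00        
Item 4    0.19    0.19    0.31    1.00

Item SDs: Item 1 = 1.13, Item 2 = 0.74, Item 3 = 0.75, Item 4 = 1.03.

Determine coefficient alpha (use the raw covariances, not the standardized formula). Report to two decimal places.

α = 0.57

Σσ²ᵢ = 1.13² + 0.74² + 0.75² + 1.03² = 3.4479
Covariances σ_ij = r_ij · s_i · s_j:
  σ(Item 1,Item 2) = 0.43 × 1.13 × 0.74 = 0.3596
  σ(Item 1,Item 3) = 0.27 × 1.13 × 0.75 = 0.2288
  σ(Item 1,Item 4) = 0.19 × 1.13 × 1.03 = 0.2211
  σ(Item 2,Item 3) = 0.17 × 0.74 × 0.75 = 0.0943
  σ(Item 2,Item 4) = 0.19 × 0.74 × 1.03 = 0.1448
  σ(Item 3,Item 4) = 0.31 × 0.75 × 1.03 = 0.2395
σ²_T = Σσ²ᵢ + 2·Σσ_ij = 3.4479 + 2 × 1.2881 = 6.0241
α = (4/3)·(1 − 3.4479/6.0241) = 0.57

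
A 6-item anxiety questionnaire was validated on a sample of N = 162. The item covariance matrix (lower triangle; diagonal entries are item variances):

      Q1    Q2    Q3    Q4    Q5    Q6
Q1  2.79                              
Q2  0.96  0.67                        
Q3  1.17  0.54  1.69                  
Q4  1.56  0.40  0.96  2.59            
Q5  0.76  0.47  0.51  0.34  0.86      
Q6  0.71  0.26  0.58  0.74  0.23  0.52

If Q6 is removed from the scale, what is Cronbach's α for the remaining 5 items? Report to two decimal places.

Remaining items: Q1, Q2, Q3, Q4, Q5 (k = 5).
ΣVar(i) = 2.79 + 0.67 + 1.69 + 2.59 + 0.86 = 8.60
Var(T) = 8.60 + 2 × 7.67 = 23.94
α (item deleted) = (5/4)·(1 − 8.60/23.94) = 0.80

α = 0.80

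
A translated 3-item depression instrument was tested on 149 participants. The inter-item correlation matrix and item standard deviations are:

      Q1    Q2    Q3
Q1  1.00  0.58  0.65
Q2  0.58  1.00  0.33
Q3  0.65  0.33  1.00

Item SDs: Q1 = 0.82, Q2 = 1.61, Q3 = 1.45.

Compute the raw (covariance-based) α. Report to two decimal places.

Σσ²ᵢ = 0.82² + 1.61² + 1.45² = 5.3670
Covariances σ_ij = r_ij · s_i · s_j:
  σ(Q1,Q2) = 0.58 × 0.82 × 1.61 = 0.7657
  σ(Q1,Q3) = 0.65 × 0.82 × 1.45 = 0.7729
  σ(Q2,Q3) = 0.33 × 1.61 × 1.45 = 0.7704
σ²_T = Σσ²ᵢ + 2·Σσ_ij = 5.3670 + 2 × 2.3090 = 9.9850
α = (3/2)·(1 − 5.3670/9.9850) = 0.69

α = 0.69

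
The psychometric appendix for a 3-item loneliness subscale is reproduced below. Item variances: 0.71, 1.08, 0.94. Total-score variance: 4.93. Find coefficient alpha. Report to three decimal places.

ΣVar(i) = 0.71 + 1.08 + 0.94 = 2.73
α = (k/(k−1))·(1 − ΣVar(i)/Var(T)) = (3/2)·(1 − 2.73/4.93) = 0.669

coefficient alpha = 0.669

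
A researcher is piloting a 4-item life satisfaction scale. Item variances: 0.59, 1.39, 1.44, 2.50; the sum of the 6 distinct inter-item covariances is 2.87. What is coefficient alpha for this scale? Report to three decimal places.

coefficient alpha = 0.656

sum of item variances = 0.59 + 1.39 + 1.44 + 2.50 = 5.92
Sum of distinct covariances = 2.87
σ²_total = sum of item variances + 2·Σcov = 5.92 + 2 × 2.87 = 11.66
α = (4/3)·(1 − 5.92/11.66) = 0.656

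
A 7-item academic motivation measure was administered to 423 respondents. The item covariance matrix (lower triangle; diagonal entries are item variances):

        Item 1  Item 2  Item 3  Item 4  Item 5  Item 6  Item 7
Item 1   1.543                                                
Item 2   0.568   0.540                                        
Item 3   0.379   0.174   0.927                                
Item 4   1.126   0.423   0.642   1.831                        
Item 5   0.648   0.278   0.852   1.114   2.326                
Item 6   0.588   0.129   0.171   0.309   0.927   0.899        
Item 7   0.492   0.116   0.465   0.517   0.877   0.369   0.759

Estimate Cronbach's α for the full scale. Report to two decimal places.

Σσ²ᵢ = 1.543 + 0.540 + 0.927 + 1.831 + 2.326 + 0.899 + 0.759 = 8.825
Sum of the distinct covariances = 11.164
total variance = 8.825 + 2 × 11.164 = 31.153
α = (k/(k−1))·(1 − Σσ²ᵢ/total variance) = (7/6)·(1 − 8.825/31.153) = 0.84

α = 0.84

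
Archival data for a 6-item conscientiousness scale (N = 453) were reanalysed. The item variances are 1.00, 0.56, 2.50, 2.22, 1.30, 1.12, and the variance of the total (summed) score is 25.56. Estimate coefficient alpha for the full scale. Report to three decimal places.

Σσᵢ² = 1.00 + 0.56 + 2.50 + 2.22 + 1.30 + 1.12 = 8.70
α = (k/(k−1))·(1 − Σσᵢ²/total variance) = (6/5)·(1 − 8.70/25.56) = 0.792

α = 0.792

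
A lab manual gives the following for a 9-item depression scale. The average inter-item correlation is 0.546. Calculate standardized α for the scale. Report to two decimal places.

standardized α = 0.92

Standardized α = k·r̄ / (1 + (k−1)·r̄) = 9 × 0.546 / (1 + 8 × 0.546)
  = 4.9140 / 5.3680 = 0.92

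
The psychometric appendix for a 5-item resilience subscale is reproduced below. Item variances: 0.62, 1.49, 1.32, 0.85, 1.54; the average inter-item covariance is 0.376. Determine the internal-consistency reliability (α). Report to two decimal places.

α = 0.70

Σσ²ᵢ = 0.62 + 1.49 + 1.32 + 0.85 + 1.54 = 5.82
Sum of the 10 distinct covariances = 10 × 0.376 = 3.760
Var(T) = Σσ²ᵢ + 2·Σcov = 5.82 + 2 × 3.760 = 13.340
α = (5/4)·(1 − 5.82/13.340) = 0.70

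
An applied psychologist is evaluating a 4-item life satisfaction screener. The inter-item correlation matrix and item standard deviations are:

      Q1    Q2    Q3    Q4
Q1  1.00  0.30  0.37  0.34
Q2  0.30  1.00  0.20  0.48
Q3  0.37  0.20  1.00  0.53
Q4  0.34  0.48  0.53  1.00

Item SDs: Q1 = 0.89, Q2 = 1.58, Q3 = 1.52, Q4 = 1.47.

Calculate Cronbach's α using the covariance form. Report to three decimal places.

Cronbach's α = 0.689

Σσ²ᵢ = 0.89² + 1.58² + 1.52² + 1.47² = 7.7598
Covariances σ_ij = r_ij · s_i · s_j:
  σ(Q1,Q2) = 0.30 × 0.89 × 1.58 = 0.4219
  σ(Q1,Q3) = 0.37 × 0.89 × 1.52 = 0.5005
  σ(Q1,Q4) = 0.34 × 0.89 × 1.47 = 0.4448
  σ(Q2,Q3) = 0.20 × 1.58 × 1.52 = 0.4803
  σ(Q2,Q4) = 0.48 × 1.58 × 1.47 = 1.1148
  σ(Q3,Q4) = 0.53 × 1.52 × 1.47 = 1.1842
σ²_T = Σσ²ᵢ + 2·Σσ_ij = 7.7598 + 2 × 4.1465 = 16.0528
α = (4/3)·(1 − 7.7598/16.0528) = 0.689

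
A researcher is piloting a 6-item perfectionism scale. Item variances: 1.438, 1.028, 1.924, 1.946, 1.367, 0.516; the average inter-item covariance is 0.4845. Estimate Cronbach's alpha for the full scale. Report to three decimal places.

α = 0.767

Σσ²ᵢ = 1.438 + 1.028 + 1.924 + 1.946 + 1.367 + 0.516 = 8.219
Sum of the 15 distinct covariances = 15 × 0.4845 = 7.2675
σ²_T = Σσ²ᵢ + 2·Σcov = 8.219 + 2 × 7.2675 = 22.7540
α = (6/5)·(1 − 8.219/22.7540) = 0.767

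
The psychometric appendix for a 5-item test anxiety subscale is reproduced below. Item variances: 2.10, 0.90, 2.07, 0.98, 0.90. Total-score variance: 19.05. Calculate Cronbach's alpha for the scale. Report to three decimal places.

Cronbach's alpha = 0.794

ΣVar(i) = 2.10 + 0.90 + 2.07 + 0.98 + 0.90 = 6.95
α = (k/(k−1))·(1 − ΣVar(i)/total variance) = (5/4)·(1 − 6.95/19.05) = 0.794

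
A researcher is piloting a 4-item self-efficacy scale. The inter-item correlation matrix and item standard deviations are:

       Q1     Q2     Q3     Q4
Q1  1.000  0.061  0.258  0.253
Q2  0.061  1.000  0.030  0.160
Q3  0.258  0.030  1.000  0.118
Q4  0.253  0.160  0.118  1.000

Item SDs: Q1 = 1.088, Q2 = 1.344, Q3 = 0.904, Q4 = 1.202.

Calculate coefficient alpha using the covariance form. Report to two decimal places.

Σσ²ᵢ = 1.088² + 1.344² + 0.904² + 1.202² = 5.2521
Covariances σ_ij = r_ij · s_i · s_j:
  σ(Q1,Q2) = 0.061 × 1.088 × 1.344 = 0.0892
  σ(Q1,Q3) = 0.258 × 1.088 × 0.904 = 0.2538
  σ(Q1,Q4) = 0.253 × 1.088 × 1.202 = 0.3309
  σ(Q2,Q3) = 0.030 × 1.344 × 0.904 = 0.0364
  σ(Q2,Q4) = 0.160 × 1.344 × 1.202 = 0.2585
  σ(Q3,Q4) = 0.118 × 0.904 × 1.202 = 0.1282
σ²_T = Σσ²ᵢ + 2·Σσ_ij = 5.2521 + 2 × 1.0970 = 7.4461
α = (4/3)·(1 − 5.2521/7.4461) = 0.39

coefficient alpha = 0.39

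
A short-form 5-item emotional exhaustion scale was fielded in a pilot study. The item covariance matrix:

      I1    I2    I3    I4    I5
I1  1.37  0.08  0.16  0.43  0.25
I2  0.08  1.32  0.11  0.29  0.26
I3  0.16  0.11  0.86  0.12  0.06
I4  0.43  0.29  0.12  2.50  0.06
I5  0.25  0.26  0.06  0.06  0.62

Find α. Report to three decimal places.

α = 0.441

Σσ²ᵢ = 1.37 + 1.32 + 0.86 + 2.50 + 0.62 = 6.67
Sum of off-diagonal covariances = 1.82
total variance = 6.67 + 2 × 1.82 = 10.31
α = (k/(k−1))·(1 − Σσ²ᵢ/total variance) = (5/4)·(1 − 6.67/10.31) = 0.441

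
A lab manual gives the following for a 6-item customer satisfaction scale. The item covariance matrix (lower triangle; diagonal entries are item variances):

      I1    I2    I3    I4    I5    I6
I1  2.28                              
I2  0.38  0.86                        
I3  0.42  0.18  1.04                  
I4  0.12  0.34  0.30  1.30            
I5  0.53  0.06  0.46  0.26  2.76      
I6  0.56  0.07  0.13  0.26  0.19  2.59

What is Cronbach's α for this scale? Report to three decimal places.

Σσᵢ² = 2.28 + 0.86 + 1.04 + 1.30 + 2.76 + 2.59 = 10.83
Sum of off-diagonal covariances = 4.26
σ²_T = 10.83 + 2 × 4.26 = 19.35
α = (k/(k−1))·(1 − Σσᵢ²/σ²_T) = (6/5)·(1 − 10.83/19.35) = 0.528

Cronbach's α = 0.528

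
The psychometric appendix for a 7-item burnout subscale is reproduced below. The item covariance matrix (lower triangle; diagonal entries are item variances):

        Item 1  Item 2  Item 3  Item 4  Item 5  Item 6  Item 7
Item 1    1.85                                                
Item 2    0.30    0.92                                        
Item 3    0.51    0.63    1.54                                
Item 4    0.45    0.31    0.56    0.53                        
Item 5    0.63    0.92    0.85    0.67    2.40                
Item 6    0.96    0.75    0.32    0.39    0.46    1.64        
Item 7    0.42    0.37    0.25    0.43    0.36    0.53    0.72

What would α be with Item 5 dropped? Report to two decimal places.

α = 0.80

Remaining items: Item 1, Item 2, Item 3, Item 4, Item 6, Item 7 (k = 6).
sum of item variances = 1.85 + 0.92 + 1.54 + 0.53 + 1.64 + 0.72 = 7.20
σ²_total = 7.20 + 2 × 7.18 = 21.56
α (item deleted) = (6/5)·(1 − 7.20/21.56) = 0.80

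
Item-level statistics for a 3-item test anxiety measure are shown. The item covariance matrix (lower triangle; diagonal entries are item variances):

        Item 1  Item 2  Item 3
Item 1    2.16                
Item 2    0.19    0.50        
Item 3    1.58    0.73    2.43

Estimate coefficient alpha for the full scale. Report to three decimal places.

Σσ²ᵢ = 2.16 + 0.50 + 2.43 = 5.09
Σ_{i<j} σ_ij = 2.50
total variance = 5.09 + 2 × 2.50 = 10.09
α = (k/(k−1))·(1 − Σσ²ᵢ/total variance) = (3/2)·(1 − 5.09/10.09) = 0.743

α = 0.743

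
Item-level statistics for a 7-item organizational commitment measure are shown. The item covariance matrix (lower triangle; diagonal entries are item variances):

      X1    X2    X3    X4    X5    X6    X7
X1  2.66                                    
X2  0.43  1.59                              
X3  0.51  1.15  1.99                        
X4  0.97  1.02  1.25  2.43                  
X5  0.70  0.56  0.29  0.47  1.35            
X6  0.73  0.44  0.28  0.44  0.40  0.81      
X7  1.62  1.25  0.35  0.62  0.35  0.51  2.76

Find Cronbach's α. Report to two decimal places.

sum of item variances = 2.66 + 1.59 + 1.99 + 2.43 + 1.35 + 0.81 + 2.76 = 13.59
Sum of off-diagonal covariances = 14.34
total variance = 13.59 + 2 × 14.34 = 42.27
α = (k/(k−1))·(1 − sum of item variances/total variance) = (7/6)·(1 − 13.59/42.27) = 0.79

Cronbach's α = 0.79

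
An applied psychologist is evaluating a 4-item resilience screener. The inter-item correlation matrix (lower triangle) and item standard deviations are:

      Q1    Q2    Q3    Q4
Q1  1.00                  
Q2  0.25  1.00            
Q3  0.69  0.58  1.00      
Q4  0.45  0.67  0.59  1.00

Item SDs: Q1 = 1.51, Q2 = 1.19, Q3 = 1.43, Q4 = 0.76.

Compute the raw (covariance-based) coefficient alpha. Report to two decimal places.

Σσ²ᵢ = 1.51² + 1.19² + 1.43² + 0.76² = 6.3187
Covariances σ_ij = r_ij · s_i · s_j:
  σ(Q1,Q2) = 0.25 × 1.51 × 1.19 = 0.4492
  σ(Q1,Q3) = 0.69 × 1.51 × 1.43 = 1.4899
  σ(Q1,Q4) = 0.45 × 1.51 × 0.76 = 0.5164
  σ(Q2,Q3) = 0.58 × 1.19 × 1.43 = 0.9870
  σ(Q2,Q4) = 0.67 × 1.19 × 0.76 = 0.6059
  σ(Q3,Q4) = 0.59 × 1.43 × 0.76 = 0.6412
σ²_T = Σσ²ᵢ + 2·Σσ_ij = 6.3187 + 2 × 4.6896 = 15.6979
α = (4/3)·(1 − 6.3187/15.6979) = 0.80

coefficient alpha = 0.80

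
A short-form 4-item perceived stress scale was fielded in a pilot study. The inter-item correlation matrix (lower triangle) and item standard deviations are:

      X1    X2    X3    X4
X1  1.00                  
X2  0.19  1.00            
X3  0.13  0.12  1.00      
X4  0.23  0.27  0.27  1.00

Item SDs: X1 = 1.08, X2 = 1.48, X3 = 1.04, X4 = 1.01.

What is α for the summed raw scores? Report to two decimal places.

Σσ²ᵢ = 1.08² + 1.48² + 1.04² + 1.01² = 5.4585
Covariances σ_ij = r_ij · s_i · s_j:
  σ(X1,X2) = 0.19 × 1.08 × 1.48 = 0.3037
  σ(X1,X3) = 0.13 × 1.08 × 1.04 = 0.1460
  σ(X1,X4) = 0.23 × 1.08 × 1.01 = 0.2509
  σ(X2,X3) = 0.12 × 1.48 × 1.04 = 0.1847
  σ(X2,X4) = 0.27 × 1.48 × 1.01 = 0.4036
  σ(X3,X4) = 0.27 × 1.04 × 1.01 = 0.2836
σ²_T = Σσ²ᵢ + 2·Σσ_ij = 5.4585 + 2 × 1.5725 = 8.6035
α = (4/3)·(1 − 5.4585/8.6035) = 0.49

α = 0.49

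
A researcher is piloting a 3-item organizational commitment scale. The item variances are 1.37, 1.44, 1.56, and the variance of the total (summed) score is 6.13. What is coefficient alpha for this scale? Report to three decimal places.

ΣVar(i) = 1.37 + 1.44 + 1.56 = 4.37
α = (k/(k−1))·(1 − ΣVar(i)/Var(T)) = (3/2)·(1 − 4.37/6.13) = 0.431

coefficient alpha = 0.431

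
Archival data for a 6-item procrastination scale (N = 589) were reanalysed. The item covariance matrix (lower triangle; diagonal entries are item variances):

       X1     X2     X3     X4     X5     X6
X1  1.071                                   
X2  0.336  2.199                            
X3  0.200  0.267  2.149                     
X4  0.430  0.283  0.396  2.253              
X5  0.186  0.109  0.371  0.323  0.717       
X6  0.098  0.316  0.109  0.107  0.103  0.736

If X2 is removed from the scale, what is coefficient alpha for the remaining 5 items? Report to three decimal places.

coefficient alpha = 0.502

Remaining items: X1, X3, X4, X5, X6 (k = 5).
Σσᵢ² = 1.071 + 2.149 + 2.253 + 0.717 + 0.736 = 6.926
total variance = 6.926 + 2 × 2.323 = 11.572
α (item deleted) = (5/4)·(1 − 6.926/11.572) = 0.502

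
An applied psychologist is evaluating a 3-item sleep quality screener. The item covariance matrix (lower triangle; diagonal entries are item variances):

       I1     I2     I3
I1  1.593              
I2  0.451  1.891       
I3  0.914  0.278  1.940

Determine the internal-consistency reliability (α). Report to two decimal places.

Σσ²ᵢ = 1.593 + 1.891 + 1.940 = 5.424
Σ_{i<j} σ_ij = 1.643
Var(T) = 5.424 + 2 × 1.643 = 8.710
α = (k/(k−1))·(1 − Σσ²ᵢ/Var(T)) = (3/2)·(1 − 5.424/8.710) = 0.57

α = 0.57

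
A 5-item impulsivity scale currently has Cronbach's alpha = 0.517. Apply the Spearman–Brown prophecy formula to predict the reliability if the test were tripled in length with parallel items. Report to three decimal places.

Length factor m = 3
α' = m·α / (1 + (m−1)·α)
   = 3 × 0.517 / (1 + (3 − 1) × 0.517)
   = 1.5510 / 2.0340 = 0.763

predicted reliability = 0.763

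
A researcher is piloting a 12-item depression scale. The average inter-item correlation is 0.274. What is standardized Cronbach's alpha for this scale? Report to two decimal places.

Standardized α = k·r̄ / (1 + (k−1)·r̄) = 12 × 0.274 / (1 + 11 × 0.274)
  = 3.2880 / 4.0140 = 0.82

standardized Cronbach's alpha = 0.82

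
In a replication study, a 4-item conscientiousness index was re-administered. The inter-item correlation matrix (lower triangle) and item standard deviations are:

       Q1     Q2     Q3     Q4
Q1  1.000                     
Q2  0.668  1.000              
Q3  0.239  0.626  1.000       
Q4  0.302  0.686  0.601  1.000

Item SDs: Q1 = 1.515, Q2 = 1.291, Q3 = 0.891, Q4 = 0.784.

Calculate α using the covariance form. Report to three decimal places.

α = 0.783

Σσ²ᵢ = 1.515² + 1.291² + 0.891² + 0.784² = 5.3704
Covariances σ_ij = r_ij · s_i · s_j:
  σ(Q1,Q2) = 0.668 × 1.515 × 1.291 = 1.3065
  σ(Q1,Q3) = 0.239 × 1.515 × 0.891 = 0.3226
  σ(Q1,Q4) = 0.302 × 1.515 × 0.784 = 0.3587
  σ(Q2,Q3) = 0.626 × 1.291 × 0.891 = 0.7201
  σ(Q2,Q4) = 0.686 × 1.291 × 0.784 = 0.6943
  σ(Q3,Q4) = 0.601 × 0.891 × 0.784 = 0.4198
σ²_T = Σσ²ᵢ + 2·Σσ_ij = 5.3704 + 2 × 3.8220 = 13.0144
α = (4/3)·(1 − 5.3704/13.0144) = 0.783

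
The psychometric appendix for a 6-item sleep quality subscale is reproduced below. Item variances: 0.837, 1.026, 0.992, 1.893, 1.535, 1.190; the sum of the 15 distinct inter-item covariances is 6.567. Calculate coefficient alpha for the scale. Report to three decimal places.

sum of item variances = 0.837 + 1.026 + 0.992 + 1.893 + 1.535 + 1.190 = 7.473
Sum of distinct covariances = 6.567
Var(T) = sum of item variances + 2·Σcov = 7.473 + 2 × 6.567 = 20.607
α = (6/5)·(1 − 7.473/20.607) = 0.765

α = 0.765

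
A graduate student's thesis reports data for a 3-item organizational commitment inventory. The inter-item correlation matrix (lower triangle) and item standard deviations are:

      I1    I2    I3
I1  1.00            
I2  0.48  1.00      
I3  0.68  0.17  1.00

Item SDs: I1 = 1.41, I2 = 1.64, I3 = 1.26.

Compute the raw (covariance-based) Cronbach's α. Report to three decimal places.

Σσ²ᵢ = 1.41² + 1.64² + 1.26² = 6.2653
Covariances σ_ij = r_ij · s_i · s_j:
  σ(I1,I2) = 0.48 × 1.41 × 1.64 = 1.1100
  σ(I1,I3) = 0.68 × 1.41 × 1.26 = 1.2081
  σ(I2,I3) = 0.17 × 1.64 × 1.26 = 0.3513
σ²_T = Σσ²ᵢ + 2·Σσ_ij = 6.2653 + 2 × 2.6694 = 11.6041
α = (3/2)·(1 − 6.2653/11.6041) = 0.690

Cronbach's α = 0.690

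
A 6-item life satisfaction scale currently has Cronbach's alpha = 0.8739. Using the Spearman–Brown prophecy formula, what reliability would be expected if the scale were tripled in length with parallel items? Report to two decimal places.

predicted reliability = 0.95

Length factor m = 3
α' = m·α / (1 + (m−1)·α)
   = 3 × 0.8739 / (1 + (3 − 1) × 0.8739)
   = 2.6217 / 2.7478 = 0.95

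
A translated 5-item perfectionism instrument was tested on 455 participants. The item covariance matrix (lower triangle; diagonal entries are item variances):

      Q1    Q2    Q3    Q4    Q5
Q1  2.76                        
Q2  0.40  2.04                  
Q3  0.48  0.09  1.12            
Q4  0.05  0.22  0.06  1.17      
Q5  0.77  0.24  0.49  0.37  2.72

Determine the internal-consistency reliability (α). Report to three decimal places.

Σσ²ᵢ = 2.76 + 2.04 + 1.12 + 1.17 + 2.72 = 9.81
Σ_{i<j} σ_ij = 3.17
Var(T) = 9.81 + 2 × 3.17 = 16.15
α = (k/(k−1))·(1 − Σσ²ᵢ/Var(T)) = (5/4)·(1 − 9.81/16.15) = 0.491

α = 0.491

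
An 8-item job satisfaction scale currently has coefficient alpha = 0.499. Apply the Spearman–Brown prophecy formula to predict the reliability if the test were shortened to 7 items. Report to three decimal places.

Length factor m = 7/8 = 0.8750
α' = m·α / (1 − (1−m)·α)
   = 7/8 × 0.499 / (1 − (1 − 7/8) × 0.499)
   = 0.4366 / 0.9376 = 0.466

predicted reliability = 0.466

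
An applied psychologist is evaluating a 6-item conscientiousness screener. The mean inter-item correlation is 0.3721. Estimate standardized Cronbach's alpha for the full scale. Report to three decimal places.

Standardized α = k·r̄ / (1 + (k−1)·r̄) = 6 × 0.3721 / (1 + 5 × 0.3721)
  = 2.2326 / 2.8605 = 0.780

standardized Cronbach's alpha = 0.780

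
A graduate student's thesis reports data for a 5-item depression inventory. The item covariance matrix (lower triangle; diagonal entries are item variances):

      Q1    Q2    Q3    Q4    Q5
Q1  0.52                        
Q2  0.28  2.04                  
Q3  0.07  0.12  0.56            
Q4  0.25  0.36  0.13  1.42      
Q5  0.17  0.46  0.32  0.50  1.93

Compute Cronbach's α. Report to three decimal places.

Σσ²ᵢ = 0.52 + 2.04 + 0.56 + 1.42 + 1.93 = 6.47
Σ_{i<j} σ_ij = 2.66
Var(T) = 6.47 + 2 × 2.66 = 11.79
α = (k/(k−1))·(1 − Σσ²ᵢ/Var(T)) = (5/4)·(1 − 6.47/11.79) = 0.564

Cronbach's α = 0.564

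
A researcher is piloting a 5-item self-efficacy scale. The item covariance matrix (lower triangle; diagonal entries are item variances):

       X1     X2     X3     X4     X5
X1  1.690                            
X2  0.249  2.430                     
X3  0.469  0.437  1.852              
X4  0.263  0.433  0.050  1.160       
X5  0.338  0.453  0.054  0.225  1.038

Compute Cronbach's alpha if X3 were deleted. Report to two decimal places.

Cronbach's alpha = 0.51

Remaining items: X1, X2, X4, X5 (k = 4).
Σσ²ᵢ = 1.690 + 2.430 + 1.160 + 1.038 = 6.318
σ²_T = 6.318 + 2 × 1.961 = 10.240
α (item deleted) = (4/3)·(1 − 6.318/10.240) = 0.51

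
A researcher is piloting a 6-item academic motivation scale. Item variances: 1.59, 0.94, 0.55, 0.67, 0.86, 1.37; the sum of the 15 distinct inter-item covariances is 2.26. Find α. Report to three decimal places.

α = 0.517

Σσᵢ² = 1.59 + 0.94 + 0.55 + 0.67 + 0.86 + 1.37 = 5.98
Sum of distinct covariances = 2.26
σ²_T = Σσᵢ² + 2·Σcov = 5.98 + 2 × 2.26 = 10.50
α = (6/5)·(1 − 5.98/10.50) = 0.517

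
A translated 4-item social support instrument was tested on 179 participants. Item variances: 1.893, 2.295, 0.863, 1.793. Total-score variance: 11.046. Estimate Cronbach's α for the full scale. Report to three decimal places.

Cronbach's α = 0.507

ΣVar(i) = 1.893 + 2.295 + 0.863 + 1.793 = 6.844
α = (k/(k−1))·(1 − ΣVar(i)/σ²_T) = (4/3)·(1 − 6.844/11.046) = 0.507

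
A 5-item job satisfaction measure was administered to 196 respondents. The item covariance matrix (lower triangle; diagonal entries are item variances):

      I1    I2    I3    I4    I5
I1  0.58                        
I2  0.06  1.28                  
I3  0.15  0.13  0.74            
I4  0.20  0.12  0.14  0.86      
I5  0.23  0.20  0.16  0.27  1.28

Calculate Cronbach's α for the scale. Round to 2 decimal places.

α = 0.51

Σσᵢ² = 0.58 + 1.28 + 0.74 + 0.86 + 1.28 = 4.74
Σ_{i<j} σ_ij = 1.66
Var(T) = 4.74 + 2 × 1.66 = 8.06
α = (k/(k−1))·(1 − Σσᵢ²/Var(T)) = (5/4)·(1 − 4.74/8.06) = 0.51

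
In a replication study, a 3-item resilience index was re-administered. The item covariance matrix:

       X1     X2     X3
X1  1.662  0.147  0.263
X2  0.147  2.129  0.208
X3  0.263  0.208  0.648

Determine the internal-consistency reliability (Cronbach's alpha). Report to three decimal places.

Cronbach's alpha = 0.327

Σσ²ᵢ = 1.662 + 2.129 + 0.648 = 4.439
Sum of off-diagonal covariances = 0.618
σ²_T = 4.439 + 2 × 0.618 = 5.675
α = (k/(k−1))·(1 − Σσ²ᵢ/σ²_T) = (3/2)·(1 − 4.439/5.675) = 0.327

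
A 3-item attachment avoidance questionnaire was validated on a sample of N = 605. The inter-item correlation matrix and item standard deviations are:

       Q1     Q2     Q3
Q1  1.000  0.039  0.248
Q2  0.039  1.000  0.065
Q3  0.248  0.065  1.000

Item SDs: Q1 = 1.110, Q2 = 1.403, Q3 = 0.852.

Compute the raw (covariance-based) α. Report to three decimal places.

α = 0.239

Σσ²ᵢ = 1.110² + 1.403² + 0.852² = 3.9264
Covariances σ_ij = r_ij · s_i · s_j:
  σ(Q1,Q2) = 0.039 × 1.110 × 1.403 = 0.0607
  σ(Q1,Q3) = 0.248 × 1.110 × 0.852 = 0.2345
  σ(Q2,Q3) = 0.065 × 1.403 × 0.852 = 0.0777
σ²_T = Σσ²ᵢ + 2·Σσ_ij = 3.9264 + 2 × 0.3729 = 4.6722
α = (3/2)·(1 − 3.9264/4.6722) = 0.239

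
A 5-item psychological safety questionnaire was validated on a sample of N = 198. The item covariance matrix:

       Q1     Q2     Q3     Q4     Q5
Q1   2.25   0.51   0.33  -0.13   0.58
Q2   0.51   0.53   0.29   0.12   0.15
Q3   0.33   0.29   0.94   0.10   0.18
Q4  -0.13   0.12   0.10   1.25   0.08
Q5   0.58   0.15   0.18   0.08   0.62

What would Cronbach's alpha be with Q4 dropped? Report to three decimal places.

Cronbach's alpha = 0.646

Remaining items: Q1, Q2, Q3, Q5 (k = 4).
ΣVar(i) = 2.25 + 0.53 + 0.94 + 0.62 = 4.34
σ²_total = 4.34 + 2 × 2.04 = 8.42
α (item deleted) = (4/3)·(1 − 4.34/8.42) = 0.646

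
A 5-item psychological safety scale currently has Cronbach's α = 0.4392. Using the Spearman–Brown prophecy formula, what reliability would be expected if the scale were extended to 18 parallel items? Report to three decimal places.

predicted reliability = 0.738

Length factor m = 18/5 = 3.6000
α' = m·α / (1 + (m−1)·α)
   = 18/5 × 0.4392 / (1 + (18/5 − 1) × 0.4392)
   = 1.5811 / 2.1419 = 0.738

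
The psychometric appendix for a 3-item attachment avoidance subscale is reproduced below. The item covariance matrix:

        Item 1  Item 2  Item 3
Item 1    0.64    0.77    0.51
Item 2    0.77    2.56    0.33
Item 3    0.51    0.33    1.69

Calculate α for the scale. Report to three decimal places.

α = 0.596

Σσ²ᵢ = 0.64 + 2.56 + 1.69 = 4.89
Sum of off-diagonal covariances = 1.61
total variance = 4.89 + 2 × 1.61 = 8.11
α = (k/(k−1))·(1 − Σσ²ᵢ/total variance) = (3/2)·(1 − 4.89/8.11) = 0.596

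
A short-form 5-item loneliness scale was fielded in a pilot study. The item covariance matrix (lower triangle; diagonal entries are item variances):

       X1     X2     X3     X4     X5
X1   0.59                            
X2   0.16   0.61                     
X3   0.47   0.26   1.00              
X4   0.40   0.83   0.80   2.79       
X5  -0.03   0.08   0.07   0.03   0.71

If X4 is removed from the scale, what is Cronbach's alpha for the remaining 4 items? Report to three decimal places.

Remaining items: X1, X2, X3, X5 (k = 4).
sum of item variances = 0.59 + 0.61 + 1.00 + 0.71 = 2.91
σ²_T = 2.91 + 2 × 1.01 = 4.93
α (item deleted) = (4/3)·(1 − 2.91/4.93) = 0.546

α = 0.546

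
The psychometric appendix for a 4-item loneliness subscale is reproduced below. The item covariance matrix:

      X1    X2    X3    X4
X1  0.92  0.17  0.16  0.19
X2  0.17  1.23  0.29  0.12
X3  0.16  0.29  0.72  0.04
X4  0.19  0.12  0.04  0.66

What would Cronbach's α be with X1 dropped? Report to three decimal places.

Cronbach's α = 0.385

Remaining items: X2, X3, X4 (k = 3).
ΣVar(i) = 1.23 + 0.72 + 0.66 = 2.61
total variance = 2.61 + 2 × 0.45 = 3.51
α (item deleted) = (3/2)·(1 − 2.61/3.51) = 0.385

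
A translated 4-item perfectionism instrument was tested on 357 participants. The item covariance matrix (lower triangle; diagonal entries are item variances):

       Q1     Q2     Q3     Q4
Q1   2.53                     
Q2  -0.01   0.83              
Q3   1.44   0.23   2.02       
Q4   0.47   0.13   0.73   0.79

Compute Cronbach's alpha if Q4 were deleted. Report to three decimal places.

Remaining items: Q1, Q2, Q3 (k = 3).
Σσᵢ² = 2.53 + 0.83 + 2.02 = 5.38
total variance = 5.38 + 2 × 1.66 = 8.70
α (item deleted) = (3/2)·(1 − 5.38/8.70) = 0.572

Cronbach's alpha = 0.572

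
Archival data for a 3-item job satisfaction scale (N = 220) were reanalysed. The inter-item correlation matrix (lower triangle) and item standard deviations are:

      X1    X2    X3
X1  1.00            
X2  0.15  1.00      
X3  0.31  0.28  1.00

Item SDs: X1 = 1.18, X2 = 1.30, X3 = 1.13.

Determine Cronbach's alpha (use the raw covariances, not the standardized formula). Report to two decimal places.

Σσ²ᵢ = 1.18² + 1.30² + 1.13² = 4.3593
Covariances σ_ij = r_ij · s_i · s_j:
  σ(X1,X2) = 0.15 × 1.18 × 1.30 = 0.2301
  σ(X1,X3) = 0.31 × 1.18 × 1.13 = 0.4134
  σ(X2,X3) = 0.28 × 1.30 × 1.13 = 0.4113
σ²_T = Σσ²ᵢ + 2·Σσ_ij = 4.3593 + 2 × 1.0548 = 6.4689
α = (3/2)·(1 − 4.3593/6.4689) = 0.49

Cronbach's alpha = 0.49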